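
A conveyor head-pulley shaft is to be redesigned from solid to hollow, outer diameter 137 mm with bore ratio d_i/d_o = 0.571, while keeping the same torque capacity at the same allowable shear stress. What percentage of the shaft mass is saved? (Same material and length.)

27.4 %

Equal τ_max and T ⇒ the solid shaft needs d_s³ = d_o³(1−k⁴), so d_s = 137·(1−0.571⁴)^(1/3) = 132.0 mm.
Area ratio A_h/A_s = d_o²(1−k²)/d_s² = (1−k²)/(1−k⁴)^(2/3) = 0.7264.
Mass saving = 1 − 0.7264 = 27.4 %.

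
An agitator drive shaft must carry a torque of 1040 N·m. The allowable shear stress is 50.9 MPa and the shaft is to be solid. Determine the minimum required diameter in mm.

For a solid shaft τ_max = 16T/(πd³), so d = (16T/(π τ_allow))^(1/3) = (16·1040/(π·5.09×10^7))^(1/3) = 0.04704 m.

47.0 mm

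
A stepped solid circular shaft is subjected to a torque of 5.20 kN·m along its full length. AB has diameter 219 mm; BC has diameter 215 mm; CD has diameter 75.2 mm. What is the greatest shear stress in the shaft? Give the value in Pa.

6.23e7 Pa

Under the same torque, τ_max = 16T/(πd³) is largest where d is smallest — segment CD (d = 75.2 mm).
τ_max = 16·5200/(π·(0.0752)³) = 6.228×10^7 Pa.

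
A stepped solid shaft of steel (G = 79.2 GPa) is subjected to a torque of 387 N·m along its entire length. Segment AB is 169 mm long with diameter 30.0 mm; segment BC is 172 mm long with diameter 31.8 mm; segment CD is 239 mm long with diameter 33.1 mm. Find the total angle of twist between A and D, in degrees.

J_AB = π(0.0300)⁴/32 = 7.95×10^-8 m⁴; J_BC = π(0.0318)⁴/32 = 1.00×10^-7 m⁴; J_CD = π(0.0331)⁴/32 = 1.18×10^-7 m⁴.
θ = (T/G)·Σ L_i/J_i = (387.0/79.2×10⁹)·(0.169/7.95×10^-8 + 0.172/1.00×10^-7 + 0.239/1.18×10^-7) = 0.02867 rad.

1.64°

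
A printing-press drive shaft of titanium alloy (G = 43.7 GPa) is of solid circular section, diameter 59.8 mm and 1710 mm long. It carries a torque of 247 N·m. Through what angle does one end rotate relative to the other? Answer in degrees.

J = πd⁴/32 = π(0.0598)⁴/32 = 1.255×10^-6 m⁴.
θ = T·L/(G·J) = 247.0 × 1.71 / (43.7×10⁹ × 1.255×10^-6) = 7.699×10^-3 rad.

0.441°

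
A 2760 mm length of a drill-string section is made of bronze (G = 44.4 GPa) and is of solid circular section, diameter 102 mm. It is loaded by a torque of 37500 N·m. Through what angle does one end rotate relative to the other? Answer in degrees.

12.6°

J = πd⁴/32 = π(0.102)⁴/32 = 1.063×10^-5 m⁴.
θ = T·L/(G·J) = 37500 × 2.76 / (44.4×10⁹ × 1.063×10^-5) = 0.2194 rad.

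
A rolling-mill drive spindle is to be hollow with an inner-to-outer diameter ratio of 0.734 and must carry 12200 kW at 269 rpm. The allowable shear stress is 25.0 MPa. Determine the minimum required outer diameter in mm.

499 mm

ω = 2π·269/60 = 28.17 rad/s, so T = P/ω = 12200×10³ / 28.17 = 433100 N·m.
For a hollow shaft with d_i/d_o = 0.734: τ_max = 16T/(π d_o³ (1−k⁴)), so d_o = [16T/(π τ_allow (1−k⁴))]^(1/3) = [16·433100/(π·2.50×10^7·0.7097)]^(1/3) = 0.4991 m.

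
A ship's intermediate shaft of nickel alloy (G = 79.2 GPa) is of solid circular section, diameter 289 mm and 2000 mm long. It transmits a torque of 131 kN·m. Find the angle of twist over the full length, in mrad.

J = πd⁴/32 = π(0.289)⁴/32 = 6.848×10^-4 m⁴.
θ = T·L/(G·J) = 131000 × 2.00 / (79.2×10⁹ × 6.848×10^-4) = 4.830×10^-3 rad.

4.83 mrad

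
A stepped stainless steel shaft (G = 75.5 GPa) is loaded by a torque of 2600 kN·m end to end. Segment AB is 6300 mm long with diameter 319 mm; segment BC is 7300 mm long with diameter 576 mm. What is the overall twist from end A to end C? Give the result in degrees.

13.6°

J_AB = π(0.319)⁴/32 = 1.02×10^-3 m⁴; J_BC = π(0.576)⁴/32 = 0.0108 m⁴.
θ = (T/G)·Σ L_i/J_i = (2.600e6/75.5×10⁹)·(6.30/1.02×10^-3 + 7.30/0.0108) = 0.2367 rad.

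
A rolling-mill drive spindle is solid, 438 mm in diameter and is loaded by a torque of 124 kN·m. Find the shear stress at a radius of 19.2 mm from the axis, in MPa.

0.659 MPa

J = πd⁴/32 = π(0.438)⁴/32 = 3.613×10^-3 m⁴.
Shear stress varies linearly with radius: τ = T·r/J = 124000 × 0.0192 / 3.613×10^-3 = 6.589×10^5 Pa.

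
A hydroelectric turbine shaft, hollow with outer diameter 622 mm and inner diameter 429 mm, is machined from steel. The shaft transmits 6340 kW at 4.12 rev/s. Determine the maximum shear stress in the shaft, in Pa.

6.70e6 Pa

ω = 2π·4.12 = 25.89 rad/s, so T = P/ω = 6340×10³ / 25.89 = 244900 N·m.
J = π(d_o⁴ − d_i⁴)/32 = π(0.622⁴ − 0.429⁴)/32 = 0.01137 m⁴.
τ_max = T·r/J = 244900 × 0.311 / 0.01137 = 6.699×10^6 Pa.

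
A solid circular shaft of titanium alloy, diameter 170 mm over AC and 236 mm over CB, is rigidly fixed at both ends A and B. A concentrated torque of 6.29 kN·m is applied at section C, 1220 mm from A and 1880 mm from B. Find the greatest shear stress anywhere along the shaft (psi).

Compatibility: T_A·a/J_AC = T_B·b/J_CB with T_A + T_B = T₀.
J_AC = 8.20×10^-5 m⁴, J_CB = 3.05×10^-4 m⁴, so T_A = T₀·(J_AC/a)/((J_AC/a)+(J_CB/b)) = 1844 N·m, T_B = 4446 N·m.
τ in each portion: τ_AC = 1.91×10^6 Pa, τ_CB = 1.72×10^6 Pa; maximum is in AC.
τ_max = T_AC·r/J = 1844·0.0850/8.20×10^-5 = 1.912×10^6 Pa.

277 psi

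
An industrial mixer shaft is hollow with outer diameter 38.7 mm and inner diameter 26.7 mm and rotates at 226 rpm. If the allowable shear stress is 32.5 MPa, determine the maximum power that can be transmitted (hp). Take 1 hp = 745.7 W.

9.08 hp

J = π(d_o⁴ − d_i⁴)/32 = π(0.0387⁴ − 0.0267⁴)/32 = 1.703×10^-7 m⁴.
T_max = τ_allow·J/r = 3.25×10^7 × 1.703×10^-7 / 0.0194 = 286.1 N·m.
ω = 2π·226/60 = 23.67 rad/s, so P_max = T_max·ω = 6770 W.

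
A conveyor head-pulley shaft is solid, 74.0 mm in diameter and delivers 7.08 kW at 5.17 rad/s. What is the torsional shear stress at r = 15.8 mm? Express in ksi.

1.07 ksi

ω = 5.17 rad/s, so T = P/ω = 7.08×10³ / 5.170 = 1369 N·m.
J = πd⁴/32 = π(0.0740)⁴/32 = 2.944×10^-6 m⁴.
Shear stress varies linearly with radius: τ = T·r/J = 1369 × 0.0158 / 2.944×10^-6 = 7.350×10^6 Pa.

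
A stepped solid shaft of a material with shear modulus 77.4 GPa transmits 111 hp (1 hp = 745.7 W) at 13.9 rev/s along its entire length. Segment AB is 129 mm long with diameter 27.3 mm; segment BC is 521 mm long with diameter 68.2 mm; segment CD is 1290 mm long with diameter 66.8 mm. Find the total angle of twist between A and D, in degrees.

2.29°

ω = 2π·13.9 = 87.34 rad/s, so T = P/ω = 111×745.7 / 87.34 = 947.7 N·m.
J_AB = π(0.0273)⁴/32 = 5.45×10^-8 m⁴; J_BC = π(0.0682)⁴/32 = 2.12×10^-6 m⁴; J_CD = π(0.0668)⁴/32 = 1.95×10^-6 m⁴.
θ = (T/G)·Σ L_i/J_i = (947.7/77.4×10⁹)·(0.129/5.45×10^-8 + 0.521/2.12×10^-6 + 1.29/1.95×10^-6) = 0.04005 rad.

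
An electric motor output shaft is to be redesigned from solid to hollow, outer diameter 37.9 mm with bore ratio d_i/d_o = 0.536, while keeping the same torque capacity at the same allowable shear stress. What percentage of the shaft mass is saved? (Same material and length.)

24.5 %

Equal τ_max and T ⇒ the solid shaft needs d_s³ = d_o³(1−k⁴), so d_s = 37.9·(1−0.536⁴)^(1/3) = 36.83 mm.
Area ratio A_h/A_s = d_o²(1−k²)/d_s² = (1−k²)/(1−k⁴)^(2/3) = 0.7548.
Mass saving = 1 − 0.7548 = 24.5 %.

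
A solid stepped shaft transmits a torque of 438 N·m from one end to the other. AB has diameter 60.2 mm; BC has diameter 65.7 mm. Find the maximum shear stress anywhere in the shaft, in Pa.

Under the same torque, τ_max = 16T/(πd³) is largest where d is smallest — segment AB (d = 60.2 mm).
τ_max = 16·438.0/(π·(0.0602)³) = 1.022×10^7 Pa.

1.02e7 Pa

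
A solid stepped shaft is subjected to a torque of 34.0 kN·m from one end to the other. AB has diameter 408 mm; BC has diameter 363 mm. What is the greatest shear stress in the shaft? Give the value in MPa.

Under the same torque, τ_max = 16T/(πd³) is largest where d is smallest — segment BC (d = 363 mm).
τ_max = 16·34000/(π·(0.363)³) = 3.620×10^6 Pa.

3.62 MPa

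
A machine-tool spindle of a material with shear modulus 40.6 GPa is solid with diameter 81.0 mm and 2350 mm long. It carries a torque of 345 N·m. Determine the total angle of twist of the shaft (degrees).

0.271°

J = πd⁴/32 = π(0.0810)⁴/32 = 4.226×10^-6 m⁴.
θ = T·L/(G·J) = 345.0 × 2.35 / (40.6×10⁹ × 4.226×10^-6) = 4.725×10^-3 rad.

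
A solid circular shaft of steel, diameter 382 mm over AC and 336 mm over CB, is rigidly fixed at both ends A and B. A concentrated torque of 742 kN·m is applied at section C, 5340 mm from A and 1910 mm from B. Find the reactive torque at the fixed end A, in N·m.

278000 N·m

Compatibility: T_A·a/J_AC = T_B·b/J_CB with T_A + T_B = T₀.
J_AC = 2.09×10^-3 m⁴, J_CB = 1.25×10^-3 m⁴, so T_A = T₀·(J_AC/a)/((J_AC/a)+(J_CB/b)) = 277500 N·m, T_B = 464500 N·m.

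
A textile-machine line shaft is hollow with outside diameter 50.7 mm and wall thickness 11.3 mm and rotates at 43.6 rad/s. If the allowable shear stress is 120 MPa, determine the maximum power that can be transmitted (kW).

121 kW

J = π(d_o⁴ − d_i⁴)/32 = π(0.0507⁴ − 0.0281⁴)/32 = 5.875×10^-7 m⁴.
T_max = τ_allow·J/r = 1.20×10^8 × 5.875×10^-7 / 0.0254 = 2781 N·m.
ω = 43.6 rad/s, so P_max = T_max·ω = 1.212×10^5 W.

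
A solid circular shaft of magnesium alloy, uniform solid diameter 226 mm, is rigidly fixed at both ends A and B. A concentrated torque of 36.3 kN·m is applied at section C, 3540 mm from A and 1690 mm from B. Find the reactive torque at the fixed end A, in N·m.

11700 N·m

With uniform GJ and both ends fixed, compatibility θ_AC = θ_CB gives T_A·a = T_B·b, together with T_A + T_B = T₀.
T_A = T₀·b/(a+b) = 36300·1690/5230 = 11730 N·m; T_B = 24570 N·m.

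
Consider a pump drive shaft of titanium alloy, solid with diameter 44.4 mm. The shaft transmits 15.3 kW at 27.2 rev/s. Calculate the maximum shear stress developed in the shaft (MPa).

ω = 2π·27.2 = 170.9 rad/s, so T = P/ω = 15.3×10³ / 170.9 = 89.52 N·m.
J = πd⁴/32 = π(0.0444)⁴/32 = 3.815×10^-7 m⁴.
τ_max = T·r/J = 89.52 × 0.0222 / 3.815×10^-7 = 5.209×10^6 Pa.

5.21 MPa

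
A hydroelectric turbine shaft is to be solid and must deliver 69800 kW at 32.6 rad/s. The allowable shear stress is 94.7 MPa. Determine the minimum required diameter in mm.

ω = 32.6 rad/s, so T = P/ω = 69800×10³ / 32.60 = 2.141e6 N·m.
For a solid shaft τ_max = 16T/(πd³), so d = (16T/(π τ_allow))^(1/3) = (16·2.141e6/(π·9.47×10^7))^(1/3) = 0.4865 m.

487 mm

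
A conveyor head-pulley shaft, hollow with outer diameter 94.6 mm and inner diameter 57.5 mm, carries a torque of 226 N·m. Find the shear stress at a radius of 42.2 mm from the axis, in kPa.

J = π(d_o⁴ − d_i⁴)/32 = π(0.0946⁴ − 0.0575⁴)/32 = 6.789×10^-6 m⁴.
Shear stress varies linearly with radius: τ = T·r/J = 226.0 × 0.0422 / 6.789×10^-6 = 1.405×10^6 Pa.

1400 kPa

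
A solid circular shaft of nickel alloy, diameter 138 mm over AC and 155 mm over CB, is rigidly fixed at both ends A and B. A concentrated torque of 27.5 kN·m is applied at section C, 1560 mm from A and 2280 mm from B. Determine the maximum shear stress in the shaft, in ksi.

Compatibility: T_A·a/J_AC = T_B·b/J_CB with T_A + T_B = T₀.
J_AC = 3.56×10^-5 m⁴, J_CB = 5.67×10^-5 m⁴, so T_A = T₀·(J_AC/a)/((J_AC/a)+(J_CB/b)) = 13160 N·m, T_B = 14340 N·m.
τ in each portion: τ_AC = 2.55×10^7 Pa, τ_CB = 1.96×10^7 Pa; maximum is in AC.
τ_max = T_AC·r/J = 13160·0.0690/3.56×10^-5 = 2.551×10^7 Pa.

3.70 ksi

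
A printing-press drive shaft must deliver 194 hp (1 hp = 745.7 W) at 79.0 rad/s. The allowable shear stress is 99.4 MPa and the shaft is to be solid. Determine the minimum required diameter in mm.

ω = 79.0 rad/s, so T = P/ω = 194×745.7 / 79.00 = 1831 N·m.
For a solid shaft τ_max = 16T/(πd³), so d = (16T/(π τ_allow))^(1/3) = (16·1831/(π·9.94×10^7))^(1/3) = 0.04544 m.

45.4 mm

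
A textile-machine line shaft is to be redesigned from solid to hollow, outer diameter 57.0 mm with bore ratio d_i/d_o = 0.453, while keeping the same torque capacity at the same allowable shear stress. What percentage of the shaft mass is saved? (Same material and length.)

18.2 %

Equal τ_max and T ⇒ the solid shaft needs d_s³ = d_o³(1−k⁴), so d_s = 57.0·(1−0.453⁴)^(1/3) = 56.19 mm.
Area ratio A_h/A_s = d_o²(1−k²)/d_s² = (1−k²)/(1−k⁴)^(2/3) = 0.8179.
Mass saving = 1 − 0.8179 = 18.2 %.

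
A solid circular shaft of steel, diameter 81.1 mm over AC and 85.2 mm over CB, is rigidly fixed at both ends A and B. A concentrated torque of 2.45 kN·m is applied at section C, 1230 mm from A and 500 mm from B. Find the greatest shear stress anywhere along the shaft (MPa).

15.1 MPa

Compatibility: T_A·a/J_AC = T_B·b/J_CB with T_A + T_B = T₀.
J_AC = 4.25×10^-6 m⁴, J_CB = 5.17×10^-6 m⁴, so T_A = T₀·(J_AC/a)/((J_AC/a)+(J_CB/b)) = 613.0 N·m, T_B = 1837 N·m.
τ in each portion: τ_AC = 5.85×10^6 Pa, τ_CB = 1.51×10^7 Pa; maximum is in CB.
τ_max = T_CB·r/J = 1837·0.0426/5.17×10^-6 = 1.513×10^7 Pa.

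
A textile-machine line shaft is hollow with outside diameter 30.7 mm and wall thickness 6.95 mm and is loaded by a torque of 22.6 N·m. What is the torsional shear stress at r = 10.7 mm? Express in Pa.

J = π(d_o⁴ − d_i⁴)/32 = π(0.0307⁴ − 0.0168⁴)/32 = 7.939×10^-8 m⁴.
Shear stress varies linearly with radius: τ = T·r/J = 22.60 × 0.0107 / 7.939×10^-8 = 3.046×10^6 Pa.

3.05e6 Pa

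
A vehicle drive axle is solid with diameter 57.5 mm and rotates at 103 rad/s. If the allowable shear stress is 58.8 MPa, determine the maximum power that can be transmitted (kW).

J = πd⁴/32 = π(0.0575)⁴/32 = 1.073×10^-6 m⁴.
T_max = τ_allow·J/r = 5.88×10^7 × 1.073×10^-6 / 0.0288 = 2195 N·m.
ω = 103 rad/s, so P_max = T_max·ω = 2.261×10^5 W.

226 kW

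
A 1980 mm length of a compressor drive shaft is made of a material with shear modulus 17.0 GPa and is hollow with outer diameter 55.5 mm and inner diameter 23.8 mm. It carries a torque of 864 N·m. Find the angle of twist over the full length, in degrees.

J = π(d_o⁴ − d_i⁴)/32 = π(0.0555⁴ − 0.0238⁴)/32 = 9.000×10^-7 m⁴.
θ = T·L/(G·J) = 864.0 × 1.98 / (17.0×10⁹ × 9.000×10^-7) = 0.1118 rad.

6.41°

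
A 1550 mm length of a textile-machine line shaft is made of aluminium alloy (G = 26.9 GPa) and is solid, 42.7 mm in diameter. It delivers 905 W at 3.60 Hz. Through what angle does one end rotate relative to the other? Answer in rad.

ω = 2π·3.60 = 22.62 rad/s, so T = P/ω = 905 / 22.62 = 40.01 N·m.
J = πd⁴/32 = π(0.0427)⁴/32 = 3.264×10^-7 m⁴.
θ = T·L/(G·J) = 40.01 × 1.55 / (26.9×10⁹ × 3.264×10^-7) = 7.064×10^-3 rad.

0.00706 rad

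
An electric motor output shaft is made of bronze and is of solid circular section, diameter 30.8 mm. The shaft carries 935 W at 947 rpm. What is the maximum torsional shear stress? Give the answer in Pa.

1.64e6 Pa

ω = 2π·947/60 = 99.17 rad/s, so T = P/ω = 935 / 99.17 = 9.428 N·m.
J = πd⁴/32 = π(0.0308)⁴/32 = 8.835×10^-8 m⁴.
τ_max = T·r/J = 9.428 × 0.0154 / 8.835×10^-8 = 1.643×10^6 Pa.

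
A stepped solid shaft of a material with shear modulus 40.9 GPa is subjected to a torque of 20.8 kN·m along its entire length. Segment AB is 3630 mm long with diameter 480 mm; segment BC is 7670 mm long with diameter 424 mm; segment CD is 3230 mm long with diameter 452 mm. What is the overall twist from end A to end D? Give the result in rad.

J_AB = π(0.480)⁴/32 = 5.21×10^-3 m⁴; J_BC = π(0.424)⁴/32 = 3.17×10^-3 m⁴; J_CD = π(0.452)⁴/32 = 4.10×10^-3 m⁴.
θ = (T/G)·Σ L_i/J_i = (20800/40.9×10⁹)·(3.63/5.21×10^-3 + 7.67/3.17×10^-3 + 3.23/4.10×10^-3) = 1.984×10^-3 rad.

0.00198 rad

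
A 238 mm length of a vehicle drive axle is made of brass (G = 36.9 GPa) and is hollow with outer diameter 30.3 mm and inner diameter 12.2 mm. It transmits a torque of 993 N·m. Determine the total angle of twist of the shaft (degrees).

4.55°

J = π(d_o⁴ − d_i⁴)/32 = π(0.0303⁴ − 0.0122⁴)/32 = 8.058×10^-8 m⁴.
θ = T·L/(G·J) = 993.0 × 0.238 / (36.9×10⁹ × 8.058×10^-8) = 0.07949 rad.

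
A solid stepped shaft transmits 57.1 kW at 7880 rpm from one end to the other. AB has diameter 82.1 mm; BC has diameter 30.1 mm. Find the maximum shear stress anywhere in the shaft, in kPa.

12900 kPa

ω = 2π·7880/60 = 825.2 rad/s, so T = P/ω = 57.1×10³ / 825.2 = 69.20 N·m.
Under the same torque, τ_max = 16T/(πd³) is largest where d is smallest — segment BC (d = 30.1 mm).
τ_max = 16·69.20/(π·(0.0301)³) = 1.292×10^7 Pa.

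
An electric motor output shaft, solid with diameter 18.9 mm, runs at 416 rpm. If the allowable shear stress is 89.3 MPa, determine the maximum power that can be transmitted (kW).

5.16 kW

J = πd⁴/32 = π(0.0189)⁴/32 = 1.253×10^-8 m⁴.
T_max = τ_allow·J/r = 8.93×10^7 × 1.253×10^-8 / 0.00945 = 118.4 N·m.
ω = 2π·416/60 = 43.56 rad/s, so P_max = T_max·ω = 5157 W.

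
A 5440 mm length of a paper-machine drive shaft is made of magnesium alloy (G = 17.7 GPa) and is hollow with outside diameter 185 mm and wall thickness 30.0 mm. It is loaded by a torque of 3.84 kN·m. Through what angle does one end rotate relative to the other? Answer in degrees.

0.743°

J = π(d_o⁴ − d_i⁴)/32 = π(0.185⁴ − 0.125⁴)/32 = 9.103×10^-5 m⁴.
θ = T·L/(G·J) = 3840 × 5.44 / (17.7×10⁹ × 9.103×10^-5) = 0.01297 rad.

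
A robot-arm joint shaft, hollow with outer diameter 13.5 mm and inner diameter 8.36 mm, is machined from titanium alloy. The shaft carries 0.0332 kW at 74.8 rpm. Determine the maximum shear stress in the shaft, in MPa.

ω = 2π·74.8/60 = 7.833 rad/s, so T = P/ω = 0.0332×10³ / 7.833 = 4.238 N·m.
J = π(d_o⁴ − d_i⁴)/32 = π(0.0135⁴ − 0.00836⁴)/32 = 2.781×10^-9 m⁴.
τ_max = T·r/J = 4.238 × 0.00675 / 2.781×10^-9 = 1.029×10^7 Pa.

10.3 MPa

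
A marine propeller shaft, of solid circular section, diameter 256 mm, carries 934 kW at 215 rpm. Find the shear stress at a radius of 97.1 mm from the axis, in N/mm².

ω = 2π·215/60 = 22.51 rad/s, so T = P/ω = 934×10³ / 22.51 = 41480 N·m.
J = πd⁴/32 = π(0.256)⁴/32 = 4.217×10^-4 m⁴.
Shear stress varies linearly with radius: τ = T·r/J = 41480 × 0.0971 / 4.217×10^-4 = 9.553×10^6 Pa.

9.55 N/mm²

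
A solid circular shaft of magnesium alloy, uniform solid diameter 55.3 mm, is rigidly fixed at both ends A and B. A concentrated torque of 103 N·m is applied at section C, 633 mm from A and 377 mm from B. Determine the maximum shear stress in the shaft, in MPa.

With uniform GJ and both ends fixed, compatibility θ_AC = θ_CB gives T_A·a = T_B·b, together with T_A + T_B = T₀.
T_A = T₀·b/(a+b) = 103.0·377/1010 = 38.45 N·m; T_B = 64.55 N·m.
τ in each portion: τ_AC = 1.16×10^6 Pa, τ_CB = 1.94×10^6 Pa; maximum is in CB.
τ_max = T_CB·r/J = 64.55·0.0276/9.18×10^-7 = 1.944×10^6 Pa.

1.94 MPa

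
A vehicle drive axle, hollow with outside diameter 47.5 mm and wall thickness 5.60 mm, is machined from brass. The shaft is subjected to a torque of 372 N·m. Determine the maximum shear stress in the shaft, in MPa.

26.8 MPa

J = π(d_o⁴ − d_i⁴)/32 = π(0.0475⁴ − 0.0363⁴)/32 = 3.293×10^-7 m⁴.
τ_max = T·r/J = 372.0 × 0.0238 / 3.293×10^-7 = 2.683×10^7 Pa.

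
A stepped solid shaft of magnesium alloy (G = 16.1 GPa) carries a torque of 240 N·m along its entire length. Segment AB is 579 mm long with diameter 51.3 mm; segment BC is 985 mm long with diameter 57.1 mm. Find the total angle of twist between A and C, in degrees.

1.53°

J_AB = π(0.0513)⁴/32 = 6.80×10^-7 m⁴; J_BC = π(0.0571)⁴/32 = 1.04×10^-6 m⁴.
θ = (T/G)·Σ L_i/J_i = (240.0/16.1×10⁹)·(0.579/6.80×10^-7 + 0.985/1.04×10^-6) = 0.02676 rad.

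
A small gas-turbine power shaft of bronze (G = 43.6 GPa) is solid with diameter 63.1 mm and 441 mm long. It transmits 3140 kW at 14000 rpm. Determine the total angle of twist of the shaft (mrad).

ω = 2π·14000/60 = 1466 rad/s, so T = P/ω = 3140×10³ / 1466 = 2142 N·m.
J = πd⁴/32 = π(0.0631)⁴/32 = 1.556×10^-6 m⁴.
θ = T·L/(G·J) = 2142 × 0.441 / (43.6×10⁹ × 1.556×10^-6) = 0.01392 rad.

13.9 mrad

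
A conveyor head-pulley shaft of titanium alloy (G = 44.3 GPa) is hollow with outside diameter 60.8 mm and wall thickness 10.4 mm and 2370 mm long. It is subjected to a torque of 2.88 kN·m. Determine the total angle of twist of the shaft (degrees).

J = π(d_o⁴ − d_i⁴)/32 = π(0.0608⁴ − 0.0400⁴)/32 = 1.090×10^-6 m⁴.
θ = T·L/(G·J) = 2880 × 2.37 / (44.3×10⁹ × 1.090×10^-6) = 0.1413 rad.

8.10°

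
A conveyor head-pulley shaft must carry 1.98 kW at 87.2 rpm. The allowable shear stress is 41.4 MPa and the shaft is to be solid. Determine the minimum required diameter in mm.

29.9 mm

ω = 2π·87.2/60 = 9.132 rad/s, so T = P/ω = 1.98×10³ / 9.132 = 216.8 N·m.
For a solid shaft τ_max = 16T/(πd³), so d = (16T/(π τ_allow))^(1/3) = (16·216.8/(π·4.14×10^7))^(1/3) = 0.02988 m.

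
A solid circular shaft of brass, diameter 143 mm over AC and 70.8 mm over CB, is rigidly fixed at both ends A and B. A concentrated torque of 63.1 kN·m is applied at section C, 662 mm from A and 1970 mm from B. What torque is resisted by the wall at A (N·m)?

Compatibility: T_A·a/J_AC = T_B·b/J_CB with T_A + T_B = T₀.
J_AC = 4.11×10^-5 m⁴, J_CB = 2.47×10^-6 m⁴, so T_A = T₀·(J_AC/a)/((J_AC/a)+(J_CB/b)) = 61850 N·m, T_B = 1249 N·m.

61900 N·m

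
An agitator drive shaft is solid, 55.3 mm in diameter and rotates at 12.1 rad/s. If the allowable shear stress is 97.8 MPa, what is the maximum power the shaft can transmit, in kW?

39.3 kW

J = πd⁴/32 = π(0.0553)⁴/32 = 9.181×10^-7 m⁴.
T_max = τ_allow·J/r = 9.78×10^7 × 9.181×10^-7 / 0.0276 = 3247 N·m.
ω = 12.1 rad/s, so P_max = T_max·ω = 3.929×10^4 W.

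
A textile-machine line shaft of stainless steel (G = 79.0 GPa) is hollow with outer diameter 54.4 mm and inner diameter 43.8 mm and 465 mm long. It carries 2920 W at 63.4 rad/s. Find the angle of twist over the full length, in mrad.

0.544 mrad

ω = 63.4 rad/s, so T = P/ω = 2920 / 63.40 = 46.06 N·m.
J = π(d_o⁴ − d_i⁴)/32 = π(0.0544⁴ − 0.0438⁴)/32 = 4.985×10^-7 m⁴.
θ = T·L/(G·J) = 46.06 × 0.465 / (79.0×10⁹ × 4.985×10^-7) = 5.438×10^-4 rad.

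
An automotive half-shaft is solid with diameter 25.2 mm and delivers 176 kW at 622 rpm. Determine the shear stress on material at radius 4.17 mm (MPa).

285 MPa

ω = 2π·622/60 = 65.14 rad/s, so T = P/ω = 176×10³ / 65.14 = 2702 N·m.
J = πd⁴/32 = π(0.0252)⁴/32 = 3.959×10^-8 m⁴.
Shear stress varies linearly with radius: τ = T·r/J = 2702 × 0.00417 / 3.959×10^-8 = 2.846×10^8 Pa.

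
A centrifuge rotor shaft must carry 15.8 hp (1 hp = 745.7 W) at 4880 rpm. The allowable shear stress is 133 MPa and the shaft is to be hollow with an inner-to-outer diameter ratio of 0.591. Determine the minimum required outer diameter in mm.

ω = 2π·4880/60 = 511.0 rad/s, so T = P/ω = 15.8×745.7 / 511.0 = 23.06 N·m.
For a hollow shaft with d_i/d_o = 0.591: τ_max = 16T/(π d_o³ (1−k⁴)), so d_o = [16T/(π τ_allow (1−k⁴))]^(1/3) = [16·23.06/(π·1.33×10^8·0.8780)]^(1/3) = 0.01002 m.

10.0 mm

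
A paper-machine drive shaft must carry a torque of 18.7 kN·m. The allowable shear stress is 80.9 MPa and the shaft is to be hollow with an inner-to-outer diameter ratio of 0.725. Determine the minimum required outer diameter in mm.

118 mm

For a hollow shaft with d_i/d_o = 0.725: τ_max = 16T/(π d_o³ (1−k⁴)), so d_o = [16T/(π τ_allow (1−k⁴))]^(1/3) = [16·18700/(π·8.09×10^7·0.7237)]^(1/3) = 0.1176 m.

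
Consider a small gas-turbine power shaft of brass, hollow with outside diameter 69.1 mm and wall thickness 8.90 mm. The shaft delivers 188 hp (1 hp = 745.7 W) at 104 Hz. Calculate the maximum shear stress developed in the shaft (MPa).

4.76 MPa

ω = 2π·104 = 653.5 rad/s, so T = P/ω = 188×745.7 / 653.5 = 214.5 N·m.
J = π(d_o⁴ − d_i⁴)/32 = π(0.0691⁴ − 0.0513⁴)/32 = 1.558×10^-6 m⁴.
τ_max = T·r/J = 214.5 × 0.0345 / 1.558×10^-6 = 4.757×10^6 Pa.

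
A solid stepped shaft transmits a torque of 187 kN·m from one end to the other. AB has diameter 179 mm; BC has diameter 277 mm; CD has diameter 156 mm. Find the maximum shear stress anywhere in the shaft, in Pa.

Under the same torque, τ_max = 16T/(πd³) is largest where d is smallest — segment CD (d = 156 mm).
τ_max = 16·187000/(π·(0.156)³) = 2.509×10^8 Pa.

2.51e8 Pa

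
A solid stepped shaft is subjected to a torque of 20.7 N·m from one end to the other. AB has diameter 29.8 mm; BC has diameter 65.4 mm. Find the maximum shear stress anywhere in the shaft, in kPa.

Under the same torque, τ_max = 16T/(πd³) is largest where d is smallest — segment AB (d = 29.8 mm).
τ_max = 16·20.70/(π·(0.0298)³) = 3.984×10^6 Pa.

3980 kPa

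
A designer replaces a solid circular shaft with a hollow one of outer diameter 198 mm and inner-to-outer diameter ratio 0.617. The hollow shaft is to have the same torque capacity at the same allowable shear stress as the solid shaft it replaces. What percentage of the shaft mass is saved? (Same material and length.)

31.3 %

Equal τ_max and T ⇒ the solid shaft needs d_s³ = d_o³(1−k⁴), so d_s = 198·(1−0.617⁴)^(1/3) = 187.9 mm.
Area ratio A_h/A_s = d_o²(1−k²)/d_s² = (1−k²)/(1−k⁴)^(2/3) = 0.6874.
Mass saving = 1 − 0.6874 = 31.3 %.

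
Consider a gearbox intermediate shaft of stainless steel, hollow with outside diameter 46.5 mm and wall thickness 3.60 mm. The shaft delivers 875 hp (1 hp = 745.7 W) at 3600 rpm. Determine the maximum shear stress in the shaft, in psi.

ω = 2π·3600/60 = 377.0 rad/s, so T = P/ω = 875×745.7 / 377.0 = 1731 N·m.
J = π(d_o⁴ − d_i⁴)/32 = π(0.0465⁴ − 0.0393⁴)/32 = 2.248×10^-7 m⁴.
τ_max = T·r/J = 1731 × 0.0232 / 2.248×10^-7 = 1.790×10^8 Pa.

26000 psi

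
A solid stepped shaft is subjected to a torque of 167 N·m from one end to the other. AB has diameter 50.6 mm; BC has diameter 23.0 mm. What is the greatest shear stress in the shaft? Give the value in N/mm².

69.9 N/mm²

Under the same torque, τ_max = 16T/(πd³) is largest where d is smallest — segment BC (d = 23.0 mm).
τ_max = 16·167.0/(π·(0.0230)³) = 6.990×10^7 Pa.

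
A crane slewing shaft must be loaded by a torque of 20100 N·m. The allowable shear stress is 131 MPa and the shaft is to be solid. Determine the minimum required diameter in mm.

92.1 mm

For a solid shaft τ_max = 16T/(πd³), so d = (16T/(π τ_allow))^(1/3) = (16·20100/(π·1.31×10^8))^(1/3) = 0.09211 m.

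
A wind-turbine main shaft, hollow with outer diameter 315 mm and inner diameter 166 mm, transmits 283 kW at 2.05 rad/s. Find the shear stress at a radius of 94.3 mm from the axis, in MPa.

ω = 2.05 rad/s, so T = P/ω = 283×10³ / 2.050 = 138000 N·m.
J = π(d_o⁴ − d_i⁴)/32 = π(0.315⁴ − 0.166⁴)/32 = 8.920×10^-4 m⁴.
Shear stress varies linearly with radius: τ = T·r/J = 138000 × 0.0943 / 8.920×10^-4 = 1.459×10^7 Pa.

14.6 MPa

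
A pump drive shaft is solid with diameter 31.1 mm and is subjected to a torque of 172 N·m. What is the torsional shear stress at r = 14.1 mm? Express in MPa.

J = πd⁴/32 = π(0.0311)⁴/32 = 9.184×10^-8 m⁴.
Shear stress varies linearly with radius: τ = T·r/J = 172.0 × 0.0141 / 9.184×10^-8 = 2.641×10^7 Pa.

26.4 MPa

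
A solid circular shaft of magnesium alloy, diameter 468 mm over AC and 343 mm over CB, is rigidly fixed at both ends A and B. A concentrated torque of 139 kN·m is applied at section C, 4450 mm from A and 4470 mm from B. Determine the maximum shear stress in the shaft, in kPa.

5370 kPa

Compatibility: T_A·a/J_AC = T_B·b/J_CB with T_A + T_B = T₀.
J_AC = 4.71×10^-3 m⁴, J_CB = 1.36×10^-3 m⁴, so T_A = T₀·(J_AC/a)/((J_AC/a)+(J_CB/b)) = 108000 N·m, T_B = 31020 N·m.
τ in each portion: τ_AC = 5.37×10^6 Pa, τ_CB = 3.91×10^6 Pa; maximum is in AC.
τ_max = T_AC·r/J = 108000·0.234/4.71×10^-3 = 5.365×10^6 Pa.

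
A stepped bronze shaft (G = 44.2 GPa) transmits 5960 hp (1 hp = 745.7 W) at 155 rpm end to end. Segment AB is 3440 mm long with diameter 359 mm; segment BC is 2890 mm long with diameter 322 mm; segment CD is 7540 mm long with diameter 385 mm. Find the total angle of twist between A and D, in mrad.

51.7 mrad

ω = 2π·155/60 = 16.23 rad/s, so T = P/ω = 5960×745.7 / 16.23 = 273800 N·m.
J_AB = π(0.359)⁴/32 = 1.63×10^-3 m⁴; J_BC = π(0.322)⁴/32 = 1.06×10^-3 m⁴; J_CD = π(0.385)⁴/32 = 2.16×10^-3 m⁴.
θ = (T/G)·Σ L_i/J_i = (273800/44.2×10⁹)·(3.44/1.63×10^-3 + 2.89/1.06×10^-3 + 7.54/2.16×10^-3) = 0.05169 rad.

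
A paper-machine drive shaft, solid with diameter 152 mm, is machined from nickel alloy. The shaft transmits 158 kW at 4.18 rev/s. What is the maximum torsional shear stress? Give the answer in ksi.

ω = 2π·4.18 = 26.26 rad/s, so T = P/ω = 158×10³ / 26.26 = 6016 N·m.
J = πd⁴/32 = π(0.152)⁴/32 = 5.241×10^-5 m⁴.
τ_max = T·r/J = 6016 × 0.0760 / 5.241×10^-5 = 8.724×10^6 Pa.

1.27 ksi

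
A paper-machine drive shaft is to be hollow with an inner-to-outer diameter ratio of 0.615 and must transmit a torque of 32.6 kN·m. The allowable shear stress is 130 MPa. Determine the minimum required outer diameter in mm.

114 mm

For a hollow shaft with d_i/d_o = 0.615: τ_max = 16T/(π d_o³ (1−k⁴)), so d_o = [16T/(π τ_allow (1−k⁴))]^(1/3) = [16·32600/(π·1.30×10^8·0.8569)]^(1/3) = 0.1142 m.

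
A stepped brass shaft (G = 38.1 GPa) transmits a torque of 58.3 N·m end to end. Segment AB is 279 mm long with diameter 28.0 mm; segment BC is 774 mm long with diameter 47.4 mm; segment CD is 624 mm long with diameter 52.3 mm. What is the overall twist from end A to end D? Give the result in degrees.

0.617°

J_AB = π(0.0280)⁴/32 = 6.03×10^-8 m⁴; J_BC = π(0.0474)⁴/32 = 4.96×10^-7 m⁴; J_CD = π(0.0523)⁴/32 = 7.35×10^-7 m⁴.
θ = (T/G)·Σ L_i/J_i = (58.30/38.1×10⁹)·(0.279/6.03×10^-8 + 0.774/4.96×10^-7 + 0.624/7.35×10^-7) = 0.01076 rad.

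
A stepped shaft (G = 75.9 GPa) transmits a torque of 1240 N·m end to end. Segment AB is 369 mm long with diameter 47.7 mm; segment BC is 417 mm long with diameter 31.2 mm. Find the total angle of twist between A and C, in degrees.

4.88°

J_AB = π(0.0477)⁴/32 = 5.08×10^-7 m⁴; J_BC = π(0.0312)⁴/32 = 9.30×10^-8 m⁴.
θ = (T/G)·Σ L_i/J_i = (1240/75.9×10⁹)·(0.369/5.08×10^-7 + 0.417/9.30×10^-8) = 0.08509 rad.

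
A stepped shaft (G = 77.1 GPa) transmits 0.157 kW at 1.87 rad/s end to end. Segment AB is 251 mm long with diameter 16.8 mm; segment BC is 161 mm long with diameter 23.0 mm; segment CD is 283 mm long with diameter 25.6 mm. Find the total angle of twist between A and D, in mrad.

ω = 1.87 rad/s, so T = P/ω = 0.157×10³ / 1.870 = 83.96 N·m.
J_AB = π(0.0168)⁴/32 = 7.82×10^-9 m⁴; J_BC = π(0.0230)⁴/32 = 2.75×10^-8 m⁴; J_CD = π(0.0256)⁴/32 = 4.22×10^-8 m⁴.
θ = (T/G)·Σ L_i/J_i = (83.96/77.1×10⁹)·(0.251/7.82×10^-9 + 0.161/2.75×10^-8 + 0.283/4.22×10^-8) = 0.04864 rad.

48.6 mrad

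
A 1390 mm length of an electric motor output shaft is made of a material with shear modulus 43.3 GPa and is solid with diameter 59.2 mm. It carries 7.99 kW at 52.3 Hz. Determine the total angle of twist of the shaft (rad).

6.47e-4 rad

ω = 2π·52.3 = 328.6 rad/s, so T = P/ω = 7.99×10³ / 328.6 = 24.31 N·m.
J = πd⁴/32 = π(0.0592)⁴/32 = 1.206×10^-6 m⁴.
θ = T·L/(G·J) = 24.31 × 1.39 / (43.3×10⁹ × 1.206×10^-6) = 6.473×10^-4 rad.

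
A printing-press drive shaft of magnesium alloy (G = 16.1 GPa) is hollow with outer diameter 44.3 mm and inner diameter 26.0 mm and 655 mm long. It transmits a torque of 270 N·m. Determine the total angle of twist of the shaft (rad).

0.0330 rad

J = π(d_o⁴ − d_i⁴)/32 = π(0.0443⁴ − 0.0260⁴)/32 = 3.332×10^-7 m⁴.
θ = T·L/(G·J) = 270.0 × 0.655 / (16.1×10⁹ × 3.332×10^-7) = 0.03296 rad.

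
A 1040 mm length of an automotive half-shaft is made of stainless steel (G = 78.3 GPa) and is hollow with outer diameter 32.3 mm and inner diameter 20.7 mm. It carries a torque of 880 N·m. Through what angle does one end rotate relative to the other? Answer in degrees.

7.54°

J = π(d_o⁴ − d_i⁴)/32 = π(0.0323⁴ − 0.0207⁴)/32 = 8.883×10^-8 m⁴.
θ = T·L/(G·J) = 880.0 × 1.04 / (78.3×10⁹ × 8.883×10^-8) = 0.1316 rad.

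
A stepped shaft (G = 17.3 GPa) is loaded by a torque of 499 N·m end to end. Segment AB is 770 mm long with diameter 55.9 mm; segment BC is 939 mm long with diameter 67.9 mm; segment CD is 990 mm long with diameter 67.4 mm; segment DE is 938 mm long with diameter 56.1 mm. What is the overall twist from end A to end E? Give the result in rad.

0.0781 rad

J_AB = π(0.0559)⁴/32 = 9.59×10^-7 m⁴; J_BC = π(0.0679)⁴/32 = 2.09×10^-6 m⁴; J_CD = π(0.0674)⁴/32 = 2.03×10^-6 m⁴; J_DE = π(0.0561)⁴/32 = 9.72×10^-7 m⁴.
θ = (T/G)·Σ L_i/J_i = (499.0/17.3×10⁹)·(0.770/9.59×10^-7 + 0.939/2.09×10^-6 + 0.990/2.03×10^-6 + 0.938/9.72×10^-7) = 0.07807 rad.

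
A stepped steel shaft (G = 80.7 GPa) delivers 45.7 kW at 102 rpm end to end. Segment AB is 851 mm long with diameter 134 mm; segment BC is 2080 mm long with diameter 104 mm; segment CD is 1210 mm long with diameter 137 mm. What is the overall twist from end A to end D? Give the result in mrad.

12.9 mrad

ω = 2π·102/60 = 10.68 rad/s, so T = P/ω = 45.7×10³ / 10.68 = 4278 N·m.
J_AB = π(0.134)⁴/32 = 3.17×10^-5 m⁴; J_BC = π(0.104)⁴/32 = 1.15×10^-5 m⁴; J_CD = π(0.137)⁴/32 = 3.46×10^-5 m⁴.
θ = (T/G)·Σ L_i/J_i = (4278/80.7×10⁹)·(0.851/3.17×10^-5 + 2.08/1.15×10^-5 + 1.21/3.46×10^-5) = 0.01288 rad.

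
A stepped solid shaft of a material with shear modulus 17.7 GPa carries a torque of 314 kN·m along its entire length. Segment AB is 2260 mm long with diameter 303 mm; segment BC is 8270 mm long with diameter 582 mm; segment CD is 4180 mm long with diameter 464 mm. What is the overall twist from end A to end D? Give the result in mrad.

77.8 mrad

J_AB = π(0.303)⁴/32 = 8.28×10^-4 m⁴; J_BC = π(0.582)⁴/32 = 0.0113 m⁴; J_CD = π(0.464)⁴/32 = 4.55×10^-3 m⁴.
θ = (T/G)·Σ L_i/J_i = (314000/17.7×10⁹)·(2.26/8.28×10^-4 + 8.27/0.0113 + 4.18/4.55×10^-3) = 0.07777 rad.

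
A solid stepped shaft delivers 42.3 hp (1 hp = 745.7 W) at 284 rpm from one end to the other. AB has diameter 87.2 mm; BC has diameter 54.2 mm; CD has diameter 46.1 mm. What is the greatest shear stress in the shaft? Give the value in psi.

ω = 2π·284/60 = 29.74 rad/s, so T = P/ω = 42.3×745.7 / 29.74 = 1061 N·m.
Under the same torque, τ_max = 16T/(πd³) is largest where d is smallest — segment CD (d = 46.1 mm).
τ_max = 16·1061/(π·(0.0461)³) = 5.513×10^7 Pa.

8000 psi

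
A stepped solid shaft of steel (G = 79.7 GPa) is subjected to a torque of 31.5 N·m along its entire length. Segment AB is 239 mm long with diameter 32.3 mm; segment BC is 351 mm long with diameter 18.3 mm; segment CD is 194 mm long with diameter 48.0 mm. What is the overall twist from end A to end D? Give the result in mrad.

J_AB = π(0.0323)⁴/32 = 1.07×10^-7 m⁴; J_BC = π(0.0183)⁴/32 = 1.10×10^-8 m⁴; J_CD = π(0.0480)⁴/32 = 5.21×10^-7 m⁴.
θ = (T/G)·Σ L_i/J_i = (31.50/79.7×10⁹)·(0.239/1.07×10^-7 + 0.351/1.10×10^-8 + 0.194/5.21×10^-7) = 0.01363 rad.

13.6 mrad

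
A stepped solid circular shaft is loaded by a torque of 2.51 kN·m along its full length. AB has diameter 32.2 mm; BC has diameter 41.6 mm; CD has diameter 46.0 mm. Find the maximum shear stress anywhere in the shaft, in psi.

55500 psi

Under the same torque, τ_max = 16T/(πd³) is largest where d is smallest — segment AB (d = 32.2 mm).
τ_max = 16·2510/(π·(0.0322)³) = 3.829×10^8 Pa.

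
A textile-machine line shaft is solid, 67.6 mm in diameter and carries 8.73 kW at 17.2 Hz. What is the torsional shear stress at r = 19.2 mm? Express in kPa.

ω = 2π·17.2 = 108.1 rad/s, so T = P/ω = 8.73×10³ / 108.1 = 80.78 N·m.
J = πd⁴/32 = π(0.0676)⁴/32 = 2.050×10^-6 m⁴.
Shear stress varies linearly with radius: τ = T·r/J = 80.78 × 0.0192 / 2.050×10^-6 = 7.565×10^5 Pa.

757 kPa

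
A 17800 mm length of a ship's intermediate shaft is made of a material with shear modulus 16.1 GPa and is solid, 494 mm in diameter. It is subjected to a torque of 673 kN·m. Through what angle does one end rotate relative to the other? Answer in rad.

J = πd⁴/32 = π(0.494)⁴/32 = 5.847×10^-3 m⁴.
θ = T·L/(G·J) = 673000 × 17.8 / (16.1×10⁹ × 5.847×10^-3) = 0.1273 rad.

0.127 rad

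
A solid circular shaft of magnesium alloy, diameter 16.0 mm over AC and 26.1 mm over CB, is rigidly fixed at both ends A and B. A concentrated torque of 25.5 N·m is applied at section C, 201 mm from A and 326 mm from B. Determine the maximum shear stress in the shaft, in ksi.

Compatibility: T_A·a/J_AC = T_B·b/J_CB with T_A + T_B = T₀.
J_AC = 6.43×10^-9 m⁴, J_CB = 4.56×10^-8 m⁴, so T_A = T₀·(J_AC/a)/((J_AC/a)+(J_CB/b)) = 4.752 N·m, T_B = 20.75 N·m.
τ in each portion: τ_AC = 5.91×10^6 Pa, τ_CB = 5.94×10^6 Pa; maximum is in CB.
τ_max = T_CB·r/J = 20.75·0.0131/4.56×10^-8 = 5.943×10^6 Pa.

0.862 ksi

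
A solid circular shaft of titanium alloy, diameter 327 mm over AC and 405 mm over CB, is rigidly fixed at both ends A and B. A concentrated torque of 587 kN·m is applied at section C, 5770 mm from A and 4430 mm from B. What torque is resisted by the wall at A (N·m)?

144000 N·m

Compatibility: T_A·a/J_AC = T_B·b/J_CB with T_A + T_B = T₀.
J_AC = 1.12×10^-3 m⁴, J_CB = 2.64×10^-3 m⁴, so T_A = T₀·(J_AC/a)/((J_AC/a)+(J_CB/b)) = 144400 N·m, T_B = 442600 N·m.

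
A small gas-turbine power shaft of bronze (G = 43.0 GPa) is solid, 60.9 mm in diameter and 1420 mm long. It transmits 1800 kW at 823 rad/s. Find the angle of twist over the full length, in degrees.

3.06°

ω = 823 rad/s, so T = P/ω = 1800×10³ / 823.0 = 2187 N·m.
J = πd⁴/32 = π(0.0609)⁴/32 = 1.350×10^-6 m⁴.
θ = T·L/(G·J) = 2187 × 1.42 / (43.0×10⁹ × 1.350×10^-6) = 0.05348 rad.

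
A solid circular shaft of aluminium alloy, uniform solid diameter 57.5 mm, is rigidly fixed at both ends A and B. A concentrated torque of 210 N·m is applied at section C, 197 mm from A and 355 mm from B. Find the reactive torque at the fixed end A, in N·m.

135 N·m

With uniform GJ and both ends fixed, compatibility θ_AC = θ_CB gives T_A·a = T_B·b, together with T_A + T_B = T₀.
T_A = T₀·b/(a+b) = 210.0·355/552.0 = 135.1 N·m; T_B = 74.95 N·m.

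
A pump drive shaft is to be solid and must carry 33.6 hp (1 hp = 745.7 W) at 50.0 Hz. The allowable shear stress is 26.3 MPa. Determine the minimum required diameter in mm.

24.9 mm

ω = 2π·50.0 = 314.2 rad/s, so T = P/ω = 33.6×745.7 / 314.2 = 79.75 N·m.
For a solid shaft τ_max = 16T/(πd³), so d = (16T/(π τ_allow))^(1/3) = (16·79.75/(π·2.63×10^7))^(1/3) = 0.02490 m.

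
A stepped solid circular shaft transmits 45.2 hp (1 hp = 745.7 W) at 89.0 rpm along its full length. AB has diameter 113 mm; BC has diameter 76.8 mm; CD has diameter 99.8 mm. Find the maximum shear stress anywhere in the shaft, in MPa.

ω = 2π·89.0/60 = 9.320 rad/s, so T = P/ω = 45.2×745.7 / 9.320 = 3616 N·m.
Under the same torque, τ_max = 16T/(πd³) is largest where d is smallest — segment BC (d = 76.8 mm).
τ_max = 16·3616/(π·(0.0768)³) = 4.066×10^7 Pa.

40.7 MPa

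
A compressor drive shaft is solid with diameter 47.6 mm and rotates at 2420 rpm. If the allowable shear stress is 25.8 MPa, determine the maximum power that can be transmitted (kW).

138 kW

J = πd⁴/32 = π(0.0476)⁴/32 = 5.040×10^-7 m⁴.
T_max = τ_allow·J/r = 2.58×10^7 × 5.040×10^-7 / 0.0238 = 546.3 N·m.
ω = 2π·2420/60 = 253.4 rad/s, so P_max = T_max·ω = 1.385×10^5 W.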